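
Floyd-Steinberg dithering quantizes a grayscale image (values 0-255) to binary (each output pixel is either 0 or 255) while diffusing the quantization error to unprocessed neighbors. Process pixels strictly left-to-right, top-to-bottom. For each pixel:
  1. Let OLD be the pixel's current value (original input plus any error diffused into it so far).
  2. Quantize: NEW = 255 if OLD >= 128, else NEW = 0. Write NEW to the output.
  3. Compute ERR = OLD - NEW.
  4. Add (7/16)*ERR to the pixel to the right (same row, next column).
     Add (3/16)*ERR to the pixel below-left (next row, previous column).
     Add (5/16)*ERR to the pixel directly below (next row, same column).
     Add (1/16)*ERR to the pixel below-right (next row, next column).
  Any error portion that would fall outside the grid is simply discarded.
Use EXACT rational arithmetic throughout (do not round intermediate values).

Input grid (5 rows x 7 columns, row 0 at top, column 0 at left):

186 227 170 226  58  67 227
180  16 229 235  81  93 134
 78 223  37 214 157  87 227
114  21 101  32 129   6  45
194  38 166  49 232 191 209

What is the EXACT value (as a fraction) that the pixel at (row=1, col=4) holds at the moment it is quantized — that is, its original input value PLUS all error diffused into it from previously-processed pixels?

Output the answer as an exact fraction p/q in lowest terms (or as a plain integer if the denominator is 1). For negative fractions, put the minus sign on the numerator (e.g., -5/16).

Answer: 950192835/16777216

Derivation:
(0,0): OLD=186 → NEW=255, ERR=-69
(0,1): OLD=3149/16 → NEW=255, ERR=-931/16
(0,2): OLD=37003/256 → NEW=255, ERR=-28277/256
(0,3): OLD=727757/4096 → NEW=255, ERR=-316723/4096
(0,4): OLD=1584027/65536 → NEW=0, ERR=1584027/65536
(0,5): OLD=81342781/1048576 → NEW=0, ERR=81342781/1048576
(0,6): OLD=4377827499/16777216 → NEW=255, ERR=99637419/16777216
(1,0): OLD=37767/256 → NEW=255, ERR=-27513/256
(1,1): OLD=-152015/2048 → NEW=0, ERR=-152015/2048
(1,2): OLD=9428869/65536 → NEW=255, ERR=-7282811/65536
(1,3): OLD=41902753/262144 → NEW=255, ERR=-24943967/262144
(1,4): OLD=950192835/16777216 → NEW=0, ERR=950192835/16777216
Target (1,4): original=81, with diffused error = 950192835/16777216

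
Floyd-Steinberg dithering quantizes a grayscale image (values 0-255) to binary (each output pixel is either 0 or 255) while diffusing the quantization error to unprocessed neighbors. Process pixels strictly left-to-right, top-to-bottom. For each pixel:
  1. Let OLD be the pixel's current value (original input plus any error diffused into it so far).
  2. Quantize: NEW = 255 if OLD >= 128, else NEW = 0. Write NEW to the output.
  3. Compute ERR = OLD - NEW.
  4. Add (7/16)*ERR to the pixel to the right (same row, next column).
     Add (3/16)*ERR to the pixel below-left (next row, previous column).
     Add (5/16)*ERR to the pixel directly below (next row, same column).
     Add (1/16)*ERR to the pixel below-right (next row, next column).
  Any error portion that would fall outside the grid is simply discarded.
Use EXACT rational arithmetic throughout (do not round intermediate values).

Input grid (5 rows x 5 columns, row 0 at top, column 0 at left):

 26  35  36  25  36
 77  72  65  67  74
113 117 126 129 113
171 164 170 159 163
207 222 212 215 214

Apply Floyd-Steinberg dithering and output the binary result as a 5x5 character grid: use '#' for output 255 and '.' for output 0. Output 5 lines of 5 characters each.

(0,0): OLD=26 → NEW=0, ERR=26
(0,1): OLD=371/8 → NEW=0, ERR=371/8
(0,2): OLD=7205/128 → NEW=0, ERR=7205/128
(0,3): OLD=101635/2048 → NEW=0, ERR=101635/2048
(0,4): OLD=1891093/32768 → NEW=0, ERR=1891093/32768
(1,0): OLD=12009/128 → NEW=0, ERR=12009/128
(1,1): OLD=143071/1024 → NEW=255, ERR=-118049/1024
(1,2): OLD=1453515/32768 → NEW=0, ERR=1453515/32768
(1,3): OLD=15237615/131072 → NEW=0, ERR=15237615/131072
(1,4): OLD=306179053/2097152 → NEW=255, ERR=-228594707/2097152
(2,0): OLD=1977605/16384 → NEW=0, ERR=1977605/16384
(2,1): OLD=77575175/524288 → NEW=255, ERR=-56118265/524288
(2,2): OLD=902828245/8388608 → NEW=0, ERR=902828245/8388608
(2,3): OLD=26138884783/134217728 → NEW=255, ERR=-8086635857/134217728
(2,4): OLD=128512212745/2147483648 → NEW=0, ERR=128512212745/2147483648
(3,0): OLD=1582513973/8388608 → NEW=255, ERR=-556581067/8388608
(3,1): OLD=8673598609/67108864 → NEW=255, ERR=-8439161711/67108864
(3,2): OLD=280524032395/2147483648 → NEW=255, ERR=-267084297845/2147483648
(3,3): OLD=445417264499/4294967296 → NEW=0, ERR=445417264499/4294967296
(3,4): OLD=15345545339487/68719476736 → NEW=255, ERR=-2177921228193/68719476736
(4,0): OLD=174683829755/1073741824 → NEW=255, ERR=-99120335365/1073741824
(4,1): OLD=3946173702139/34359738368 → NEW=0, ERR=3946173702139/34359738368
(4,2): OLD=129173868183573/549755813888 → NEW=255, ERR=-11013864357867/549755813888
(4,3): OLD=1978486308824059/8796093022208 → NEW=255, ERR=-264517411838981/8796093022208
(4,4): OLD=27784545596817757/140737488355328 → NEW=255, ERR=-8103513933790883/140737488355328
Row 0: .....
Row 1: .#..#
Row 2: .#.#.
Row 3: ###.#
Row 4: #.###

Answer: .....
.#..#
.#.#.
###.#
#.###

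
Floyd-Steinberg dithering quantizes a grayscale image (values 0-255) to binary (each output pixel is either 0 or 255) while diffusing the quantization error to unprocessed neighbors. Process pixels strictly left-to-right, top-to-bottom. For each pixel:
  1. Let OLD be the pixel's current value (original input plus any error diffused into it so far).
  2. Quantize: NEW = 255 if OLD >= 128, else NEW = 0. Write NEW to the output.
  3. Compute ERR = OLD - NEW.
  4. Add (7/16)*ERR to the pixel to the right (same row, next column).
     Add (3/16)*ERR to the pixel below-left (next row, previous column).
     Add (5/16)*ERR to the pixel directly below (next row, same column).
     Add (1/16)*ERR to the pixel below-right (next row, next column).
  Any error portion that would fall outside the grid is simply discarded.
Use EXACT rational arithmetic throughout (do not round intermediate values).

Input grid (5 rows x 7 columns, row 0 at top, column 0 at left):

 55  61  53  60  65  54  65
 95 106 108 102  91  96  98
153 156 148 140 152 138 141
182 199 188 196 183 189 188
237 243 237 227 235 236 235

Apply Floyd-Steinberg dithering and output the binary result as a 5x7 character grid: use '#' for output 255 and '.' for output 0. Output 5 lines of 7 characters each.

Answer: .......
#.##.#.
#.#.#.#
#######
###.###

Derivation:
(0,0): OLD=55 → NEW=0, ERR=55
(0,1): OLD=1361/16 → NEW=0, ERR=1361/16
(0,2): OLD=23095/256 → NEW=0, ERR=23095/256
(0,3): OLD=407425/4096 → NEW=0, ERR=407425/4096
(0,4): OLD=7111815/65536 → NEW=0, ERR=7111815/65536
(0,5): OLD=106405809/1048576 → NEW=0, ERR=106405809/1048576
(0,6): OLD=1835359703/16777216 → NEW=0, ERR=1835359703/16777216
(1,0): OLD=32803/256 → NEW=255, ERR=-32477/256
(1,1): OLD=199541/2048 → NEW=0, ERR=199541/2048
(1,2): OLD=13289753/65536 → NEW=255, ERR=-3421927/65536
(1,3): OLD=35710757/262144 → NEW=255, ERR=-31135963/262144
(1,4): OLD=1647383119/16777216 → NEW=0, ERR=1647383119/16777216
(1,5): OLD=26570327039/134217728 → NEW=255, ERR=-7655193601/134217728
(1,6): OLD=243901373969/2147483648 → NEW=0, ERR=243901373969/2147483648
(2,0): OLD=4313047/32768 → NEW=255, ERR=-4042793/32768
(2,1): OLD=120325421/1048576 → NEW=0, ERR=120325421/1048576
(2,2): OLD=2780085191/16777216 → NEW=255, ERR=-1498104889/16777216
(2,3): OLD=10598428751/134217728 → NEW=0, ERR=10598428751/134217728
(2,4): OLD=213797323327/1073741824 → NEW=255, ERR=-60006841793/1073741824
(2,5): OLD=4231701782741/34359738368 → NEW=0, ERR=4231701782741/34359738368
(2,6): OLD=124689862593059/549755813888 → NEW=255, ERR=-15497869948381/549755813888
(3,0): OLD=2767582695/16777216 → NEW=255, ERR=-1510607385/16777216
(3,1): OLD=22953106523/134217728 → NEW=255, ERR=-11272414117/134217728
(3,2): OLD=156046385793/1073741824 → NEW=255, ERR=-117757779327/1073741824
(3,3): OLD=672746954135/4294967296 → NEW=255, ERR=-422469706345/4294967296
(3,4): OLD=82754218807783/549755813888 → NEW=255, ERR=-57433513733657/549755813888
(3,5): OLD=760873007418917/4398046511104 → NEW=255, ERR=-360628852912603/4398046511104
(3,6): OLD=10626664965268219/70368744177664 → NEW=255, ERR=-7317364800036101/70368744177664
(4,0): OLD=414712086825/2147483648 → NEW=255, ERR=-132896243415/2147483648
(4,1): OLD=5617445168917/34359738368 → NEW=255, ERR=-3144288114923/34359738368
(4,2): OLD=76415855428443/549755813888 → NEW=255, ERR=-63771877112997/549755813888
(4,3): OLD=523668419986521/4398046511104 → NEW=0, ERR=523668419986521/4398046511104
(4,4): OLD=8195248867137659/35184372088832 → NEW=255, ERR=-776766015514501/35184372088832
(4,5): OLD=196683761406631611/1125899906842624 → NEW=255, ERR=-90420714838237509/1125899906842624
(4,6): OLD=2922728475512089229/18014398509481984 → NEW=255, ERR=-1670943144405816691/18014398509481984
Row 0: .......
Row 1: #.##.#.
Row 2: #.#.#.#
Row 3: #######
Row 4: ###.###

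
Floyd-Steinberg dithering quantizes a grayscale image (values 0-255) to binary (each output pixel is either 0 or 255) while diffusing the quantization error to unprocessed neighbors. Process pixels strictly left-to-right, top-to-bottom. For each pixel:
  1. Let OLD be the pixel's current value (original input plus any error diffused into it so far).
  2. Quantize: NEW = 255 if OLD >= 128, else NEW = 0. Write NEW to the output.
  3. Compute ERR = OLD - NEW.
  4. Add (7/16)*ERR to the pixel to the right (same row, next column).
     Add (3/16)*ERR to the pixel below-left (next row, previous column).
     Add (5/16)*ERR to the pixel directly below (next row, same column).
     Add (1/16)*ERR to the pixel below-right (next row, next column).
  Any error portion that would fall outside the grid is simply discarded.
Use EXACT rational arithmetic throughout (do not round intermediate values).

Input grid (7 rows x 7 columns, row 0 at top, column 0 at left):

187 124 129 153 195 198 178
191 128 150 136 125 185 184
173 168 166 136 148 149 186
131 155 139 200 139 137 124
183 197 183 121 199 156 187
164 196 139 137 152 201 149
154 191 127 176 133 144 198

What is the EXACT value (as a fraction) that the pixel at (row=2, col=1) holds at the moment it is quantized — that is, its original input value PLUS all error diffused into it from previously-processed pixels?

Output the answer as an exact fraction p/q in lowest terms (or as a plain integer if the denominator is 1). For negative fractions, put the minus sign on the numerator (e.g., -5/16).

(0,0): OLD=187 → NEW=255, ERR=-68
(0,1): OLD=377/4 → NEW=0, ERR=377/4
(0,2): OLD=10895/64 → NEW=255, ERR=-5425/64
(0,3): OLD=118697/1024 → NEW=0, ERR=118697/1024
(0,4): OLD=4025759/16384 → NEW=255, ERR=-152161/16384
(0,5): OLD=50839385/262144 → NEW=255, ERR=-16007335/262144
(0,6): OLD=634534767/4194304 → NEW=255, ERR=-435012753/4194304
(1,0): OLD=11995/64 → NEW=255, ERR=-4325/64
(1,1): OLD=55165/512 → NEW=0, ERR=55165/512
(1,2): OLD=3248513/16384 → NEW=255, ERR=-929407/16384
(1,3): OLD=9199053/65536 → NEW=255, ERR=-7512627/65536
(1,4): OLD=284125991/4194304 → NEW=0, ERR=284125991/4194304
(1,5): OLD=5889721751/33554432 → NEW=255, ERR=-2666658409/33554432
(1,6): OLD=60668189945/536870912 → NEW=0, ERR=60668189945/536870912
(2,0): OLD=1409711/8192 → NEW=255, ERR=-679249/8192
(2,1): OLD=39461685/262144 → NEW=255, ERR=-27385035/262144
Target (2,1): original=168, with diffused error = 39461685/262144

Answer: 39461685/262144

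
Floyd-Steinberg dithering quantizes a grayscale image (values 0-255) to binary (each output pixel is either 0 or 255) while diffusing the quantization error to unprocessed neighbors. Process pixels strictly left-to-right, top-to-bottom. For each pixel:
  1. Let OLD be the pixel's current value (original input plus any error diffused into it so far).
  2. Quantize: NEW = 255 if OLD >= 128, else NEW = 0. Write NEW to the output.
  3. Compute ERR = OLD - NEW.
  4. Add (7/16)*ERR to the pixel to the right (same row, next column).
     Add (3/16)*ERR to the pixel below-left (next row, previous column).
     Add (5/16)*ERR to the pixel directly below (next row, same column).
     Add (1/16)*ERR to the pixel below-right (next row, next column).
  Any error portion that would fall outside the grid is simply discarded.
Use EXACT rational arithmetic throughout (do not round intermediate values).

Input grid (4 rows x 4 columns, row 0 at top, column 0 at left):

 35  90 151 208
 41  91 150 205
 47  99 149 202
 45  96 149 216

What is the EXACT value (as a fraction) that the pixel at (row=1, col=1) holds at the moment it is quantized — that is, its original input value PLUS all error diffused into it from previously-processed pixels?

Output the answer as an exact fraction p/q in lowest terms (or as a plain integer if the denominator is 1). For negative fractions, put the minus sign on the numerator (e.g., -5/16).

(0,0): OLD=35 → NEW=0, ERR=35
(0,1): OLD=1685/16 → NEW=0, ERR=1685/16
(0,2): OLD=50451/256 → NEW=255, ERR=-14829/256
(0,3): OLD=748165/4096 → NEW=255, ERR=-296315/4096
(1,0): OLD=18351/256 → NEW=0, ERR=18351/256
(1,1): OLD=300233/2048 → NEW=255, ERR=-222007/2048
Target (1,1): original=91, with diffused error = 300233/2048

Answer: 300233/2048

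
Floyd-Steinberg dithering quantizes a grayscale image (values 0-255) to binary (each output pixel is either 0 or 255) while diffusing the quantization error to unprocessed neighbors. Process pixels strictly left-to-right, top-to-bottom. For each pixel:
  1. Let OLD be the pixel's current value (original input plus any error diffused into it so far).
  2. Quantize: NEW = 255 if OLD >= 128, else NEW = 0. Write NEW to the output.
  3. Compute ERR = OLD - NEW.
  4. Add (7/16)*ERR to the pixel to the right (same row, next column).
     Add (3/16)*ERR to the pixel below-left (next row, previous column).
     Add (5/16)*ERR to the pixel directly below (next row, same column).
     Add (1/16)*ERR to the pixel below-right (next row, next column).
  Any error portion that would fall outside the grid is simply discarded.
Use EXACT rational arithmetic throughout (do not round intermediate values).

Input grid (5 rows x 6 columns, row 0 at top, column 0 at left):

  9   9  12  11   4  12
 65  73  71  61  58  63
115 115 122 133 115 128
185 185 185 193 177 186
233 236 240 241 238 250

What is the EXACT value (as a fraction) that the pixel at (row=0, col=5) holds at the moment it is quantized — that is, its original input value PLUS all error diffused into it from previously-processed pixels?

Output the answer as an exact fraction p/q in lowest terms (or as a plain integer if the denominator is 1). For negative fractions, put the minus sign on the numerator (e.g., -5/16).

Answer: 18176367/1048576

Derivation:
(0,0): OLD=9 → NEW=0, ERR=9
(0,1): OLD=207/16 → NEW=0, ERR=207/16
(0,2): OLD=4521/256 → NEW=0, ERR=4521/256
(0,3): OLD=76703/4096 → NEW=0, ERR=76703/4096
(0,4): OLD=799065/65536 → NEW=0, ERR=799065/65536
(0,5): OLD=18176367/1048576 → NEW=0, ERR=18176367/1048576
Target (0,5): original=12, with diffused error = 18176367/1048576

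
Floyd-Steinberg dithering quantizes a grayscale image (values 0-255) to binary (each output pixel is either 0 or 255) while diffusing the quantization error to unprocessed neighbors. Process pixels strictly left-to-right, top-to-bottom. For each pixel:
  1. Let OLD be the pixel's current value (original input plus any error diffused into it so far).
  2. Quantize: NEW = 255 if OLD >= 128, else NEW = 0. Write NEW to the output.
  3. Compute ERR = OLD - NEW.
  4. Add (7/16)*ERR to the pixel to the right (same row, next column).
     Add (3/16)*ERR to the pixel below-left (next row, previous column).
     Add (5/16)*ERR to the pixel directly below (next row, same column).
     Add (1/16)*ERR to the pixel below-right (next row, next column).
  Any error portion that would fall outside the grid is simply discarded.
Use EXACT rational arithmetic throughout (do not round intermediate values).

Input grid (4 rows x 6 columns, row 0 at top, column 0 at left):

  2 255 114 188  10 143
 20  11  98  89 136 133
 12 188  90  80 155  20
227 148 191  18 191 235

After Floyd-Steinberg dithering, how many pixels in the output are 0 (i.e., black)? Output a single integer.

Answer: 13

Derivation:
(0,0): OLD=2 → NEW=0, ERR=2
(0,1): OLD=2047/8 → NEW=255, ERR=7/8
(0,2): OLD=14641/128 → NEW=0, ERR=14641/128
(0,3): OLD=487511/2048 → NEW=255, ERR=-34729/2048
(0,4): OLD=84577/32768 → NEW=0, ERR=84577/32768
(0,5): OLD=75565223/524288 → NEW=255, ERR=-58128217/524288
(1,0): OLD=2661/128 → NEW=0, ERR=2661/128
(1,1): OLD=42947/1024 → NEW=0, ERR=42947/1024
(1,2): OLD=4881407/32768 → NEW=255, ERR=-3474433/32768
(1,3): OLD=5891027/131072 → NEW=0, ERR=5891027/131072
(1,4): OLD=1129290329/8388608 → NEW=255, ERR=-1009804711/8388608
(1,5): OLD=6153719199/134217728 → NEW=0, ERR=6153719199/134217728
(2,0): OLD=431889/16384 → NEW=0, ERR=431889/16384
(2,1): OLD=101742027/524288 → NEW=255, ERR=-31951413/524288
(2,2): OLD=346041377/8388608 → NEW=0, ERR=346041377/8388608
(2,3): OLD=5562983769/67108864 → NEW=0, ERR=5562983769/67108864
(2,4): OLD=354450930571/2147483648 → NEW=255, ERR=-193157399669/2147483648
(2,5): OLD=-431119500419/34359738368 → NEW=0, ERR=-431119500419/34359738368
(3,0): OLD=1877462017/8388608 → NEW=255, ERR=-261633023/8388608
(3,1): OLD=8367965421/67108864 → NEW=0, ERR=8367965421/67108864
(3,2): OLD=145050635927/536870912 → NEW=255, ERR=8148553367/536870912
(3,3): OLD=1245826581445/34359738368 → NEW=0, ERR=1245826581445/34359738368
(3,4): OLD=49913221868837/274877906944 → NEW=255, ERR=-20180644401883/274877906944
(3,5): OLD=850307492121867/4398046511104 → NEW=255, ERR=-271194368209653/4398046511104
Output grid:
  Row 0: .#.#.#  (3 black, running=3)
  Row 1: ..#.#.  (4 black, running=7)
  Row 2: .#..#.  (4 black, running=11)
  Row 3: #.#.##  (2 black, running=13)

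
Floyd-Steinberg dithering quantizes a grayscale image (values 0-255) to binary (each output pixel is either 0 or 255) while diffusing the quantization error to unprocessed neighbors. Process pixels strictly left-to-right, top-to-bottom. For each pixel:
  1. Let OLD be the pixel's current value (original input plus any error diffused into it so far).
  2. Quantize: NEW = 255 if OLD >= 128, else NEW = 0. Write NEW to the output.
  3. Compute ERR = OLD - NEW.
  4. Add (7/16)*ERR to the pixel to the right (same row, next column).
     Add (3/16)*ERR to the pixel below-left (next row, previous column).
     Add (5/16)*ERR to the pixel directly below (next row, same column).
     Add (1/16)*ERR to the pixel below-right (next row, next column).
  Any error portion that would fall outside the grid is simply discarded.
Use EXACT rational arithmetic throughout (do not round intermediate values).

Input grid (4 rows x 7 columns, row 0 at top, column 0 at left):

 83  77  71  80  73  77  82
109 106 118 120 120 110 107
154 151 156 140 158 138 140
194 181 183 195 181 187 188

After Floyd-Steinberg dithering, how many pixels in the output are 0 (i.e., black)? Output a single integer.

(0,0): OLD=83 → NEW=0, ERR=83
(0,1): OLD=1813/16 → NEW=0, ERR=1813/16
(0,2): OLD=30867/256 → NEW=0, ERR=30867/256
(0,3): OLD=543749/4096 → NEW=255, ERR=-500731/4096
(0,4): OLD=1279011/65536 → NEW=0, ERR=1279011/65536
(0,5): OLD=89693429/1048576 → NEW=0, ERR=89693429/1048576
(0,6): OLD=2003585715/16777216 → NEW=0, ERR=2003585715/16777216
(1,0): OLD=39983/256 → NEW=255, ERR=-25297/256
(1,1): OLD=257993/2048 → NEW=0, ERR=257993/2048
(1,2): OLD=12776445/65536 → NEW=255, ERR=-3935235/65536
(1,3): OLD=17490745/262144 → NEW=0, ERR=17490745/262144
(1,4): OLD=2746220811/16777216 → NEW=255, ERR=-1531969269/16777216
(1,5): OLD=16158886779/134217728 → NEW=0, ERR=16158886779/134217728
(1,6): OLD=434517145301/2147483648 → NEW=255, ERR=-113091184939/2147483648
(2,0): OLD=4808371/32768 → NEW=255, ERR=-3547469/32768
(2,1): OLD=131667553/1048576 → NEW=0, ERR=131667553/1048576
(2,2): OLD=3566081123/16777216 → NEW=255, ERR=-712108957/16777216
(2,3): OLD=16294955787/134217728 → NEW=0, ERR=16294955787/134217728
(2,4): OLD=224760128955/1073741824 → NEW=255, ERR=-49044036165/1073741824
(2,5): OLD=4812372709545/34359738368 → NEW=255, ERR=-3949360574295/34359738368
(2,6): OLD=44409670144559/549755813888 → NEW=0, ERR=44409670144559/549755813888
(3,0): OLD=3082187523/16777216 → NEW=255, ERR=-1196002557/16777216
(3,1): OLD=23397786439/134217728 → NEW=255, ERR=-10827734201/134217728
(3,2): OLD=177224662021/1073741824 → NEW=255, ERR=-96579503099/1073741824
(3,3): OLD=783277279731/4294967296 → NEW=255, ERR=-311939380749/4294967296
(3,4): OLD=66513578163971/549755813888 → NEW=0, ERR=66513578163971/549755813888
(3,5): OLD=951317030137145/4398046511104 → NEW=255, ERR=-170184830194375/4398046511104
(3,6): OLD=13308898746312807/70368744177664 → NEW=255, ERR=-4635131018991513/70368744177664
Output grid:
  Row 0: ...#...  (6 black, running=6)
  Row 1: #.#.#.#  (3 black, running=9)
  Row 2: #.#.##.  (3 black, running=12)
  Row 3: ####.##  (1 black, running=13)

Answer: 13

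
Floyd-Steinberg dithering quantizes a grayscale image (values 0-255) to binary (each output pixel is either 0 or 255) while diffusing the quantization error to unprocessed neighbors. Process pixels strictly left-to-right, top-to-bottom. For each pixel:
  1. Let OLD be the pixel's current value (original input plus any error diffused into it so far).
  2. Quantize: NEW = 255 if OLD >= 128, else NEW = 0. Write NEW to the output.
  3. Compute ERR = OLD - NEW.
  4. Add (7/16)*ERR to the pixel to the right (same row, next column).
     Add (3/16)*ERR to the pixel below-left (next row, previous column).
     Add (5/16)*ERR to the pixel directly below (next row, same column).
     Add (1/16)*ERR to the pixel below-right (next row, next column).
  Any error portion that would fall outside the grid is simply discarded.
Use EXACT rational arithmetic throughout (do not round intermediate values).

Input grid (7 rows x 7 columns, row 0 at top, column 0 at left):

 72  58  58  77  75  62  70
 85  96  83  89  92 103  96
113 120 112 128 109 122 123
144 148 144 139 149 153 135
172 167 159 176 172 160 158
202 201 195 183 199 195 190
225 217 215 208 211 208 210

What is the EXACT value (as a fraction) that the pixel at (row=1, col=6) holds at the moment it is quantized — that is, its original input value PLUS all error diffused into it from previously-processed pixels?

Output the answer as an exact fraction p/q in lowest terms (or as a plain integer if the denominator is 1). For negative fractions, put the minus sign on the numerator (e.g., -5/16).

(0,0): OLD=72 → NEW=0, ERR=72
(0,1): OLD=179/2 → NEW=0, ERR=179/2
(0,2): OLD=3109/32 → NEW=0, ERR=3109/32
(0,3): OLD=61187/512 → NEW=0, ERR=61187/512
(0,4): OLD=1042709/8192 → NEW=0, ERR=1042709/8192
(0,5): OLD=15425427/131072 → NEW=0, ERR=15425427/131072
(0,6): OLD=254778629/2097152 → NEW=0, ERR=254778629/2097152
(1,0): OLD=3977/32 → NEW=0, ERR=3977/32
(1,1): OLD=51471/256 → NEW=255, ERR=-13809/256
(1,2): OLD=964715/8192 → NEW=0, ERR=964715/8192
(1,3): OLD=6809351/32768 → NEW=255, ERR=-1546489/32768
(1,4): OLD=294993165/2097152 → NEW=255, ERR=-239780595/2097152
(1,5): OLD=2021472941/16777216 → NEW=0, ERR=2021472941/16777216
(1,6): OLD=52085714179/268435456 → NEW=255, ERR=-16365327101/268435456
Target (1,6): original=96, with diffused error = 52085714179/268435456

Answer: 52085714179/268435456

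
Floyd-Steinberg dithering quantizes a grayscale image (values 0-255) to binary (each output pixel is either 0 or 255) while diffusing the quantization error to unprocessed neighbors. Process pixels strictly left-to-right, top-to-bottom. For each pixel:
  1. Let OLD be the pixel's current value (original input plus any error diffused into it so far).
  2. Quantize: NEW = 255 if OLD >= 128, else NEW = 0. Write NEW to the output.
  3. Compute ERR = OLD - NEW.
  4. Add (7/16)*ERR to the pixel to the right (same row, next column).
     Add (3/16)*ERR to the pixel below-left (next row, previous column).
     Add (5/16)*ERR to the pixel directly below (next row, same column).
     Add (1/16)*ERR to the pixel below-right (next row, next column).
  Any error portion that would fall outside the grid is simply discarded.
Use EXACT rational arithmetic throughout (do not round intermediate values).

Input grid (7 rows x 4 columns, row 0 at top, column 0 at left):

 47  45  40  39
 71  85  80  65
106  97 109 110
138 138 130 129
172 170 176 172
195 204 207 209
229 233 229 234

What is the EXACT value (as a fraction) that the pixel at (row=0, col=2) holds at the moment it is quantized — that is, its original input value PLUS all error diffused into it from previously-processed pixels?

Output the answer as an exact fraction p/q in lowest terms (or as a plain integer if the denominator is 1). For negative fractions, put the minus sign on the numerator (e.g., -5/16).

(0,0): OLD=47 → NEW=0, ERR=47
(0,1): OLD=1049/16 → NEW=0, ERR=1049/16
(0,2): OLD=17583/256 → NEW=0, ERR=17583/256
Target (0,2): original=40, with diffused error = 17583/256

Answer: 17583/256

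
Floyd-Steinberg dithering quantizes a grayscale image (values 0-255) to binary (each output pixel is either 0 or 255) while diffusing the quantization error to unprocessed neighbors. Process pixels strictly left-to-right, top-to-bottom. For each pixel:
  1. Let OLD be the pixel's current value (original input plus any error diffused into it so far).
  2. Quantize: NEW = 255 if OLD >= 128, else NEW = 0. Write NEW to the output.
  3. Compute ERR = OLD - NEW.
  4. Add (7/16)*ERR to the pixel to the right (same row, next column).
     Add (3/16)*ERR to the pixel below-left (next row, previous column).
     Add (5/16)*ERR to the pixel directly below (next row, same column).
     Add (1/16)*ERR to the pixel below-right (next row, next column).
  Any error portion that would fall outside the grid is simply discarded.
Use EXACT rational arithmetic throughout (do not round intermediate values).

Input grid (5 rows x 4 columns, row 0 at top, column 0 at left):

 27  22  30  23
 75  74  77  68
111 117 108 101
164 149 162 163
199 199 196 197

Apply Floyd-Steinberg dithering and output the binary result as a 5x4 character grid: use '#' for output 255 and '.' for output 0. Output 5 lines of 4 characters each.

Answer: ....
.#..
.#.#
#.#.
####

Derivation:
(0,0): OLD=27 → NEW=0, ERR=27
(0,1): OLD=541/16 → NEW=0, ERR=541/16
(0,2): OLD=11467/256 → NEW=0, ERR=11467/256
(0,3): OLD=174477/4096 → NEW=0, ERR=174477/4096
(1,0): OLD=22983/256 → NEW=0, ERR=22983/256
(1,1): OLD=274289/2048 → NEW=255, ERR=-247951/2048
(1,2): OLD=3154245/65536 → NEW=0, ERR=3154245/65536
(1,3): OLD=110276595/1048576 → NEW=0, ERR=110276595/1048576
(2,0): OLD=3812715/32768 → NEW=0, ERR=3812715/32768
(2,1): OLD=151735625/1048576 → NEW=255, ERR=-115651255/1048576
(2,2): OLD=182324877/2097152 → NEW=0, ERR=182324877/2097152
(2,3): OLD=5868973561/33554432 → NEW=255, ERR=-2687406599/33554432
(3,0): OLD=3014544059/16777216 → NEW=255, ERR=-1263646021/16777216
(3,1): OLD=28227167525/268435456 → NEW=0, ERR=28227167525/268435456
(3,2): OLD=915958316251/4294967296 → NEW=255, ERR=-179258344229/4294967296
(3,3): OLD=8599927423101/68719476736 → NEW=0, ERR=8599927423101/68719476736
(4,0): OLD=838288312799/4294967296 → NEW=255, ERR=-256928347681/4294967296
(4,1): OLD=6636791212317/34359738368 → NEW=255, ERR=-2124942071523/34359738368
(4,2): OLD=204440359660157/1099511627776 → NEW=255, ERR=-75935105422723/1099511627776
(4,3): OLD=3576218970516347/17592186044416 → NEW=255, ERR=-909788470809733/17592186044416
Row 0: ....
Row 1: .#..
Row 2: .#.#
Row 3: #.#.
Row 4: ####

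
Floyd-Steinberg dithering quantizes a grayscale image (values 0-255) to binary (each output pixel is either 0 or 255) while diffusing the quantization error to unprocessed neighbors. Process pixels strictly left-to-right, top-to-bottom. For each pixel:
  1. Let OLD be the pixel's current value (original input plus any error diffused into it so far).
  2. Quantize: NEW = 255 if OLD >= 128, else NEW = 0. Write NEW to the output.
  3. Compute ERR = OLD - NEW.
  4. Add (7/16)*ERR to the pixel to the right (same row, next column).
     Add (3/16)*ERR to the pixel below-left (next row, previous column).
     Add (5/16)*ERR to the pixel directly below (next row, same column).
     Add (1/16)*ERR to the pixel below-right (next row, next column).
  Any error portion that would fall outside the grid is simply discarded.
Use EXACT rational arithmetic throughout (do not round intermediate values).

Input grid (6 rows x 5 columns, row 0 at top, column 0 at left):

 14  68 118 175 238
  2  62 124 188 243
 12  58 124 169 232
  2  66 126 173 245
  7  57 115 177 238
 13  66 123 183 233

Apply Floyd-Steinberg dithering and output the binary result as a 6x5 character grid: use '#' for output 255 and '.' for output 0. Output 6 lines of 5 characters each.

Answer: ..###
...##
..#.#
..###
...##
.#.##

Derivation:
(0,0): OLD=14 → NEW=0, ERR=14
(0,1): OLD=593/8 → NEW=0, ERR=593/8
(0,2): OLD=19255/128 → NEW=255, ERR=-13385/128
(0,3): OLD=264705/2048 → NEW=255, ERR=-257535/2048
(0,4): OLD=5996039/32768 → NEW=255, ERR=-2359801/32768
(1,0): OLD=2595/128 → NEW=0, ERR=2595/128
(1,1): OLD=77109/1024 → NEW=0, ERR=77109/1024
(1,2): OLD=3451161/32768 → NEW=0, ERR=3451161/32768
(1,3): OLD=22903877/131072 → NEW=255, ERR=-10519483/131072
(1,4): OLD=372293295/2097152 → NEW=255, ERR=-162480465/2097152
(2,0): OLD=531735/16384 → NEW=0, ERR=531735/16384
(2,1): OLD=61208237/524288 → NEW=0, ERR=61208237/524288
(2,2): OLD=1657983943/8388608 → NEW=255, ERR=-481111097/8388608
(2,3): OLD=14882515429/134217728 → NEW=0, ERR=14882515429/134217728
(2,4): OLD=539628114947/2147483648 → NEW=255, ERR=-7980215293/2147483648
(3,0): OLD=285479527/8388608 → NEW=0, ERR=285479527/8388608
(3,1): OLD=7291150363/67108864 → NEW=0, ERR=7291150363/67108864
(3,2): OLD=394487011929/2147483648 → NEW=255, ERR=-153121318311/2147483648
(3,3): OLD=739485207137/4294967296 → NEW=255, ERR=-355731453343/4294967296
(3,4): OLD=14742589967717/68719476736 → NEW=255, ERR=-2780876599963/68719476736
(4,0): OLD=40808824937/1073741824 → NEW=0, ERR=40808824937/1073741824
(4,1): OLD=3310131498153/34359738368 → NEW=0, ERR=3310131498153/34359738368
(4,2): OLD=69338647724935/549755813888 → NEW=0, ERR=69338647724935/549755813888
(4,3): OLD=1708670772979113/8796093022208 → NEW=255, ERR=-534332947683927/8796093022208
(4,4): OLD=27246892554357791/140737488355328 → NEW=255, ERR=-8641166976250849/140737488355328
(5,0): OLD=23606632064923/549755813888 → NEW=0, ERR=23606632064923/549755813888
(5,1): OLD=619754572657489/4398046511104 → NEW=255, ERR=-501747287674031/4398046511104
(5,2): OLD=15077735678739097/140737488355328 → NEW=0, ERR=15077735678739097/140737488355328
(5,3): OLD=116676018182422679/562949953421312 → NEW=255, ERR=-26876219940011881/562949953421312
(5,4): OLD=1703523238597779661/9007199254740992 → NEW=255, ERR=-593312571361173299/9007199254740992
Row 0: ..###
Row 1: ...##
Row 2: ..#.#
Row 3: ..###
Row 4: ...##
Row 5: .#.##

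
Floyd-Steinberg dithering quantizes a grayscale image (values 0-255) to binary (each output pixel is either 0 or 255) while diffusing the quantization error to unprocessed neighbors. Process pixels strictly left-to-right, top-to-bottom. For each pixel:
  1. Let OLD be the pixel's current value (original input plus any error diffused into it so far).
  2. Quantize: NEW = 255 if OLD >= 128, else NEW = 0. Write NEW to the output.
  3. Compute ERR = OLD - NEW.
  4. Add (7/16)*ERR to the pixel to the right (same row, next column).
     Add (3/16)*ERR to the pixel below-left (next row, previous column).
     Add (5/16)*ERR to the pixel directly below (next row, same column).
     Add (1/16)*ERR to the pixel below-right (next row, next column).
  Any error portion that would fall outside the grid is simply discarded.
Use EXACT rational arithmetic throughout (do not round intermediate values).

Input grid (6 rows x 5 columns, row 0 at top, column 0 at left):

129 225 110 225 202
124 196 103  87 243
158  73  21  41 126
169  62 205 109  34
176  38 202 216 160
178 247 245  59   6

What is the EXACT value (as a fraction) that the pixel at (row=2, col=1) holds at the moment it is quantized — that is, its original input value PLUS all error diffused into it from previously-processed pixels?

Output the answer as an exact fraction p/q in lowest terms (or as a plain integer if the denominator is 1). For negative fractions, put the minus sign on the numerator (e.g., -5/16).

Answer: 22625243/524288

Derivation:
(0,0): OLD=129 → NEW=255, ERR=-126
(0,1): OLD=1359/8 → NEW=255, ERR=-681/8
(0,2): OLD=9313/128 → NEW=0, ERR=9313/128
(0,3): OLD=525991/2048 → NEW=255, ERR=3751/2048
(0,4): OLD=6645393/32768 → NEW=255, ERR=-1710447/32768
(1,0): OLD=8789/128 → NEW=0, ERR=8789/128
(1,1): OLD=210131/1024 → NEW=255, ERR=-50989/1024
(1,2): OLD=3243215/32768 → NEW=0, ERR=3243215/32768
(1,3): OLD=16467107/131072 → NEW=0, ERR=16467107/131072
(1,4): OLD=590908809/2097152 → NEW=255, ERR=56135049/2097152
(2,0): OLD=2787265/16384 → NEW=255, ERR=-1390655/16384
(2,1): OLD=22625243/524288 → NEW=0, ERR=22625243/524288
Target (2,1): original=73, with diffused error = 22625243/524288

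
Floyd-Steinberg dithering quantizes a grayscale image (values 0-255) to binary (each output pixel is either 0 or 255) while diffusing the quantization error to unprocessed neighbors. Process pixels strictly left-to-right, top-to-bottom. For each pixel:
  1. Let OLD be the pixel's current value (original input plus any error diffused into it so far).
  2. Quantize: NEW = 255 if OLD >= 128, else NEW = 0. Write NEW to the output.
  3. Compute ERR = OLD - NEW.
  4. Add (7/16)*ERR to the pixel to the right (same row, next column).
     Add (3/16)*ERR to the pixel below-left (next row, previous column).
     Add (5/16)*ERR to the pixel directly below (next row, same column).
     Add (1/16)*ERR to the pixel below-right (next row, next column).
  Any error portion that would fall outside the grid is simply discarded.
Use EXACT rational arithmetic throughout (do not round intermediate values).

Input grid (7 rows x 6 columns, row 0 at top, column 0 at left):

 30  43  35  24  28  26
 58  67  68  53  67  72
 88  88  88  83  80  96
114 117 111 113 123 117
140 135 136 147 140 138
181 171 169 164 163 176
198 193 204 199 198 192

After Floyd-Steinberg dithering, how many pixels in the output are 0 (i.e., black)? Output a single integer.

Answer: 22

Derivation:
(0,0): OLD=30 → NEW=0, ERR=30
(0,1): OLD=449/8 → NEW=0, ERR=449/8
(0,2): OLD=7623/128 → NEW=0, ERR=7623/128
(0,3): OLD=102513/2048 → NEW=0, ERR=102513/2048
(0,4): OLD=1635095/32768 → NEW=0, ERR=1635095/32768
(0,5): OLD=25077153/524288 → NEW=0, ERR=25077153/524288
(1,0): OLD=9971/128 → NEW=0, ERR=9971/128
(1,1): OLD=134821/1024 → NEW=255, ERR=-126299/1024
(1,2): OLD=1492361/32768 → NEW=0, ERR=1492361/32768
(1,3): OLD=13322901/131072 → NEW=0, ERR=13322901/131072
(1,4): OLD=1167360351/8388608 → NEW=255, ERR=-971734689/8388608
(1,5): OLD=5286290153/134217728 → NEW=0, ERR=5286290153/134217728
(2,0): OLD=1461735/16384 → NEW=0, ERR=1461735/16384
(2,1): OLD=53423453/524288 → NEW=0, ERR=53423453/524288
(2,2): OLD=1326760279/8388608 → NEW=255, ERR=-812334761/8388608
(2,3): OLD=3591948383/67108864 → NEW=0, ERR=3591948383/67108864
(2,4): OLD=173848715165/2147483648 → NEW=0, ERR=173848715165/2147483648
(2,5): OLD=4689615021339/34359738368 → NEW=255, ERR=-4072118262501/34359738368
(3,0): OLD=1350449271/8388608 → NEW=255, ERR=-788645769/8388608
(3,1): OLD=6384117035/67108864 → NEW=0, ERR=6384117035/67108864
(3,2): OLD=74497409201/536870912 → NEW=255, ERR=-62404673359/536870912
(3,3): OLD=3023619769491/34359738368 → NEW=0, ERR=3023619769491/34359738368
(3,4): OLD=46157961746227/274877906944 → NEW=255, ERR=-23935904524493/274877906944
(3,5): OLD=206388015168797/4398046511104 → NEW=0, ERR=206388015168797/4398046511104
(4,0): OLD=137930375705/1073741824 → NEW=255, ERR=-135873789415/1073741824
(4,1): OLD=1403520478149/17179869184 → NEW=0, ERR=1403520478149/17179869184
(4,2): OLD=86786109138367/549755813888 → NEW=255, ERR=-53401623403073/549755813888
(4,3): OLD=953586079335771/8796093022208 → NEW=0, ERR=953586079335771/8796093022208
(4,4): OLD=24560980953179915/140737488355328 → NEW=255, ERR=-11327078577428725/140737488355328
(4,5): OLD=252225723557030253/2251799813685248 → NEW=0, ERR=252225723557030253/2251799813685248
(5,0): OLD=43093559438111/274877906944 → NEW=255, ERR=-27000306832609/274877906944
(5,1): OLD=1120918637255183/8796093022208 → NEW=0, ERR=1120918637255183/8796093022208
(5,2): OLD=15469148421705237/70368744177664 → NEW=255, ERR=-2474881343599083/70368744177664
(5,3): OLD=363281665657382327/2251799813685248 → NEW=255, ERR=-210927286832355913/2251799813685248
(5,4): OLD=561353978381423191/4503599627370496 → NEW=0, ERR=561353978381423191/4503599627370496
(5,5): OLD=18771405120437862403/72057594037927936 → NEW=255, ERR=396718640766238723/72057594037927936
(6,0): OLD=26908729512903053/140737488355328 → NEW=255, ERR=-8979330017705587/140737488355328
(6,1): OLD=432742099737838089/2251799813685248 → NEW=255, ERR=-141466852751900151/2251799813685248
(6,2): OLD=1404449729567438561/9007199254740992 → NEW=255, ERR=-892386080391514399/9007199254740992
(6,3): OLD=21265013186015455997/144115188075855872 → NEW=255, ERR=-15484359773327791363/144115188075855872
(6,4): OLD=426863999439371227421/2305843009213693952 → NEW=255, ERR=-161125967910120730339/2305843009213693952
(6,5): OLD=6306556168387509577643/36893488147419103232 → NEW=255, ERR=-3101283309204361746517/36893488147419103232
Output grid:
  Row 0: ......  (6 black, running=6)
  Row 1: .#..#.  (4 black, running=10)
  Row 2: ..#..#  (4 black, running=14)
  Row 3: #.#.#.  (3 black, running=17)
  Row 4: #.#.#.  (3 black, running=20)
  Row 5: #.##.#  (2 black, running=22)
  Row 6: ######  (0 black, running=22)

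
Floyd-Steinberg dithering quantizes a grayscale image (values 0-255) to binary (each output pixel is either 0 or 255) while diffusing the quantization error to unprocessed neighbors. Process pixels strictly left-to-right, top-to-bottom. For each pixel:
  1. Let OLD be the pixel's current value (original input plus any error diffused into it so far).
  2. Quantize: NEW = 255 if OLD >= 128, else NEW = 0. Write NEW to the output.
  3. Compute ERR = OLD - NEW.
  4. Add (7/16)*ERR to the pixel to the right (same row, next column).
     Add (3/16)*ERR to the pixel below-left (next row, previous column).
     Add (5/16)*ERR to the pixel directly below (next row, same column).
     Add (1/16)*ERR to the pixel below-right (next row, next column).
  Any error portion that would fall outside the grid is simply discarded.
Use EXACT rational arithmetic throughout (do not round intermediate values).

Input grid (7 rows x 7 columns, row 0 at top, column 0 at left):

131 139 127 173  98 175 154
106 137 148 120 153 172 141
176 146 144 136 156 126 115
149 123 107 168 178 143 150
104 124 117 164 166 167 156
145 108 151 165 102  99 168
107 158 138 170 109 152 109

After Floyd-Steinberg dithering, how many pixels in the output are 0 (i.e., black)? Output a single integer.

Answer: 22

Derivation:
(0,0): OLD=131 → NEW=255, ERR=-124
(0,1): OLD=339/4 → NEW=0, ERR=339/4
(0,2): OLD=10501/64 → NEW=255, ERR=-5819/64
(0,3): OLD=136419/1024 → NEW=255, ERR=-124701/1024
(0,4): OLD=732725/16384 → NEW=0, ERR=732725/16384
(0,5): OLD=51004275/262144 → NEW=255, ERR=-15842445/262144
(0,6): OLD=535025701/4194304 → NEW=0, ERR=535025701/4194304
(1,0): OLD=5321/64 → NEW=0, ERR=5321/64
(1,1): OLD=89631/512 → NEW=255, ERR=-40929/512
(1,2): OLD=1098987/16384 → NEW=0, ERR=1098987/16384
(1,3): OLD=7470655/65536 → NEW=0, ERR=7470655/65536
(1,4): OLD=830074061/4194304 → NEW=255, ERR=-239473459/4194304
(1,5): OLD=5195834749/33554432 → NEW=255, ERR=-3360545411/33554432
(1,6): OLD=71548175795/536870912 → NEW=255, ERR=-65353906765/536870912
(2,0): OLD=1531845/8192 → NEW=255, ERR=-557115/8192
(2,1): OLD=28583911/262144 → NEW=0, ERR=28583911/262144
(2,2): OLD=960678325/4194304 → NEW=255, ERR=-108869195/4194304
(2,3): OLD=5159125517/33554432 → NEW=255, ERR=-3397254643/33554432
(2,4): OLD=22067740269/268435456 → NEW=0, ERR=22067740269/268435456
(2,5): OLD=895722166431/8589934592 → NEW=0, ERR=895722166431/8589934592
(2,6): OLD=15986922647881/137438953472 → NEW=0, ERR=15986922647881/137438953472
(3,0): OLD=621564629/4194304 → NEW=255, ERR=-447982891/4194304
(3,1): OLD=3396686225/33554432 → NEW=0, ERR=3396686225/33554432
(3,2): OLD=35167100019/268435456 → NEW=255, ERR=-33283941261/268435456
(3,3): OLD=102978080877/1073741824 → NEW=0, ERR=102978080877/1073741824
(3,4): OLD=35579214000853/137438953472 → NEW=255, ERR=532280865493/137438953472
(3,5): OLD=224551757939119/1099511627776 → NEW=255, ERR=-55823707143761/1099511627776
(3,6): OLD=3002191299874481/17592186044416 → NEW=255, ERR=-1483816141451599/17592186044416
(4,0): OLD=48105317883/536870912 → NEW=0, ERR=48105317883/536870912
(4,1): OLD=1416578554975/8589934592 → NEW=255, ERR=-773854765985/8589934592
(4,2): OLD=8678969207217/137438953472 → NEW=0, ERR=8678969207217/137438953472
(4,3): OLD=235927017396587/1099511627776 → NEW=255, ERR=-44448447686293/1099511627776
(4,4): OLD=1284216708787745/8796093022208 → NEW=255, ERR=-958787011875295/8796093022208
(4,5): OLD=24734089899352849/281474976710656 → NEW=0, ERR=24734089899352849/281474976710656
(4,6): OLD=742704010820336583/4503599627370496 → NEW=255, ERR=-405713894159139897/4503599627370496
(5,0): OLD=21455509386125/137438953472 → NEW=255, ERR=-13591423749235/137438953472
(5,1): OLD=59399016537935/1099511627776 → NEW=0, ERR=59399016537935/1099511627776
(5,2): OLD=1593486611828041/8796093022208 → NEW=255, ERR=-649517108834999/8796093022208
(5,3): OLD=7288110451484205/70368744177664 → NEW=0, ERR=7288110451484205/70368744177664
(5,4): OLD=572851799823668671/4503599627370496 → NEW=0, ERR=572851799823668671/4503599627370496
(5,5): OLD=5707175483955601775/36028797018963968 → NEW=255, ERR=-3480167755880210065/36028797018963968
(5,6): OLD=59421639836565244321/576460752303423488 → NEW=0, ERR=59421639836565244321/576460752303423488
(6,0): OLD=1516904006396917/17592186044416 → NEW=0, ERR=1516904006396917/17592186044416
(6,1): OLD=54206490795184793/281474976710656 → NEW=255, ERR=-17569628266032487/281474976710656
(6,2): OLD=497250086952823019/4503599627370496 → NEW=0, ERR=497250086952823019/4503599627370496
(6,3): OLD=9724369789669971189/36028797018963968 → NEW=255, ERR=537026549834159349/36028797018963968
(6,4): OLD=10349811140797288155/72057594037927936 → NEW=255, ERR=-8024875338874335525/72057594037927936
(6,5): OLD=925736060041671651067/9223372036854775808 → NEW=0, ERR=925736060041671651067/9223372036854775808
(6,6): OLD=26428521493986316335661/147573952589676412928 → NEW=255, ERR=-11202836416381168960979/147573952589676412928
Output grid:
  Row 0: #.##.#.  (3 black, running=3)
  Row 1: .#..###  (3 black, running=6)
  Row 2: #.##...  (4 black, running=10)
  Row 3: #.#.###  (2 black, running=12)
  Row 4: .#.##.#  (3 black, running=15)
  Row 5: #.#..#.  (4 black, running=19)
  Row 6: .#.##.#  (3 black, running=22)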